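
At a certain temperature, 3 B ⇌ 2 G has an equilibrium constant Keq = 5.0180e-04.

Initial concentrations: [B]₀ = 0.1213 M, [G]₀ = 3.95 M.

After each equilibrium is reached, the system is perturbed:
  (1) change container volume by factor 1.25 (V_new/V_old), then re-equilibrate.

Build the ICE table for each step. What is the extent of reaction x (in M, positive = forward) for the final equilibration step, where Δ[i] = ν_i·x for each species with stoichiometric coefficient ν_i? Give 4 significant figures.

x = -0.01133 M

Q₀ = 8742 vs Keq = 5.0180e-04 ⇒ Q>K, reverse
Step 1:
                   B          G
  Initial     0.1213       3.95
  Change        5.48     -3.653
  Equil        5.601     0.2969
  solve Keq expr → x = -1.827; check Q = 5.0180e-04
Then change container volume by factor 1.25 (V_new/V_old).
Step 2:
                   B          G
  Initial      4.481     0.2375
  Change     0.03398   -0.02266
  Equil        4.515     0.2149
  solve Keq expr → x = -0.01133; check Q = 5.0180e-04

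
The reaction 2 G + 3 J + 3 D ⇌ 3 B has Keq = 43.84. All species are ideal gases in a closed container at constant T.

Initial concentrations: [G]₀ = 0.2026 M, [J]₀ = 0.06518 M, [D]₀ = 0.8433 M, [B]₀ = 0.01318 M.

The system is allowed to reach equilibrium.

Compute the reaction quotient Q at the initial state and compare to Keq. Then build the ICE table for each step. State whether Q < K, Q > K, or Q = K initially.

Q₀ = 0.3359 vs Keq = 43.84 ⇒ Q<K, forward
Step 1:
                  G         J         D         B
  Initial    0.2026   0.06518    0.8433   0.01318
  Change   -0.01653   -0.0248   -0.0248    0.0248
  Equil      0.1861   0.04038    0.8185   0.03798
  solve Keq expr → x = 0.008267; check Q = 43.84

Q₀ = 0.3359; Q < K (proceeds forward)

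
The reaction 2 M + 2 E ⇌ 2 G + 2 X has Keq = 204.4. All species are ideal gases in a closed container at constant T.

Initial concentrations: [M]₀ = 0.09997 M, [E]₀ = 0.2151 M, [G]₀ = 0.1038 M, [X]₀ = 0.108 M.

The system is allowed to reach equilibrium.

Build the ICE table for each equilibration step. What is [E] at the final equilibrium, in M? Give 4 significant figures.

Q₀ = 0.2718 vs Keq = 204.4 ⇒ Q<K, forward
Step 1:
                   M          E          G          X
  I          0.09997     0.2151     0.1038      0.108
  C         -0.08156   -0.08156    0.08156    0.08156
  E          0.01841     0.1335     0.1854     0.1896
  solve Keq expr → x = 0.04078; check Q = 204.4

[E]_eq = 0.1335 M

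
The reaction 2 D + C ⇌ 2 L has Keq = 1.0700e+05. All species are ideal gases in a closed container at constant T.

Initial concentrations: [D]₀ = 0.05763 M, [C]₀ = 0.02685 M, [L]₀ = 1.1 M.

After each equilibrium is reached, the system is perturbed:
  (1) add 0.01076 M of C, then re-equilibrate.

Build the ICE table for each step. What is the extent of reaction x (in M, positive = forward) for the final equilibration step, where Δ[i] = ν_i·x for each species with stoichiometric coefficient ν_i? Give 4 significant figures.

Q₀ = 1.3569e+04 vs Keq = 1.0700e+05 ⇒ Q<K, forward
Step 1:
                   D          C          L
  Initial    0.05763    0.02685        1.1
  Change    -0.02751   -0.01375    0.02751
  Equil      0.03012     0.0131      1.128
  solve Keq expr → x = 0.01375; check Q = 1.0700e+05
Then add 0.01076 M of C.
Step 2:
                   D          C          L
  Initial    0.03012    0.02386      1.128
  Change   -0.006096  -0.003048   0.006096
  Equil      0.02402    0.02081      1.134
  solve Keq expr → x = 0.003048; check Q = 1.0700e+05

x = 0.003048 M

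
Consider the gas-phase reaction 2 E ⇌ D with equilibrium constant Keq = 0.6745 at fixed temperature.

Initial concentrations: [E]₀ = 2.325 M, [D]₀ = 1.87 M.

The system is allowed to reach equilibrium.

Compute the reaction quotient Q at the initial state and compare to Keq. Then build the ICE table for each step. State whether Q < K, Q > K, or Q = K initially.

Q₀ = 0.3459; Q < K (proceeds forward)

Q₀ = 0.3459 vs Keq = 0.6745 ⇒ Q<K, forward
Step 1:
                   E          D
  I            2.325       1.87
  C          -0.5431     0.2716
  E            1.782      2.142
  solve Keq expr → x = 0.2716; check Q = 0.6745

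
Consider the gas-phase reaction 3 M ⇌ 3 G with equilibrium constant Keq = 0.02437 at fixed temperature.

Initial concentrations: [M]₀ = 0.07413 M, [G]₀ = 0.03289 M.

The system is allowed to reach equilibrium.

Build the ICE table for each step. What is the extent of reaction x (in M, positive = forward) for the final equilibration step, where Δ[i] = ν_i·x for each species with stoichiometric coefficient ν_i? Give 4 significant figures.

x = -0.002945 M

Q₀ = 0.08734 vs Keq = 0.02437 ⇒ Q>K, reverse
Step 1:
                  M         G
  Initial   0.07413   0.03289
  Change   0.008836 -0.008836
  Equil     0.08297   0.02405
  solve Keq expr → x = -0.002945; check Q = 0.02437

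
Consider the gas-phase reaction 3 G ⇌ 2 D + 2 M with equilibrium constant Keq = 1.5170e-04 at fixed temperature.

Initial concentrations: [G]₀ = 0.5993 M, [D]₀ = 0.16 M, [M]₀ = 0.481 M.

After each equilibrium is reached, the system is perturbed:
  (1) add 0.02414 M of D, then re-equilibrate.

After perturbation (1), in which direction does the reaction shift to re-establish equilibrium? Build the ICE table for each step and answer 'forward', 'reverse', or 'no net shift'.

Direction: reverse

Q₀ = 0.02752 vs Keq = 1.5170e-04 ⇒ Q>K, reverse
Step 1:
                    G           D           M
  init         0.5993        0.16       0.481
  Δ            0.2018     -0.1345     -0.1345
  eq           0.8011     0.02549      0.3465
  solve Keq expr → x = -0.06726; check Q = 1.5170e-04
Then add 0.02414 M of D.
Step 2:
                    G           D           M
  init         0.8011     0.04963      0.3465
  Δ           0.03135     -0.0209     -0.0209
  eq           0.8324     0.02873      0.3256
  solve Keq expr → x = -0.01045; check Q = 1.5170e-04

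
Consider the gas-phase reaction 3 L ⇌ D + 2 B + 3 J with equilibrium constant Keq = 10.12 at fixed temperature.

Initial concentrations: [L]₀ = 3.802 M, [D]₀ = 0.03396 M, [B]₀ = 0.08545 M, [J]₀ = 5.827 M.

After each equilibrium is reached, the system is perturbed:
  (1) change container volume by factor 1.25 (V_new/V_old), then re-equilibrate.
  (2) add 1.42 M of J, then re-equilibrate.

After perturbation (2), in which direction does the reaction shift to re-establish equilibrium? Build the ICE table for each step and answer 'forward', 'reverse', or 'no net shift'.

Direction: reverse

Q₀ = 8.9267e-04 vs Keq = 10.12 ⇒ Q<K, forward
Step 1:
                   L          D          B          J
  I            3.802    0.03396    0.08545      5.827
  C           -1.309     0.4363     0.8726      1.309
  E            2.493     0.4702      0.958      7.136
  solve Keq expr → x = 0.4363; check Q = 10.12
Then change container volume by factor 1.25 (V_new/V_old).
Step 2:
                   L          D          B          J
  I            1.995     0.3762     0.7664      5.709
  C          -0.1471    0.04903    0.09806     0.1471
  E            1.847     0.4252     0.8645      5.856
  solve Keq expr → x = 0.04903; check Q = 10.12
Then add 1.42 M of J.
Step 3:
                   L          D          B          J
  I            1.847     0.4252     0.8645      7.276
  C           0.1464   -0.04881   -0.09762    -0.1464
  E            1.994     0.3764     0.7669      7.129
  solve Keq expr → x = -0.04881; check Q = 10.12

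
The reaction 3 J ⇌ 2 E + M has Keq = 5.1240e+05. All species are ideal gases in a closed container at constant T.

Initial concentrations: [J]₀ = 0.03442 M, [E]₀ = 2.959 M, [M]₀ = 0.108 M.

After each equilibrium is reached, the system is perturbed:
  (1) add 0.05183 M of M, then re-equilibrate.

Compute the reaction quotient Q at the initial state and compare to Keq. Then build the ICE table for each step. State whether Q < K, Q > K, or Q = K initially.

Q₀ = 2.3189e+04; Q < K (proceeds forward)

Q₀ = 2.3189e+04 vs Keq = 5.1240e+05 ⇒ Q<K, forward
Step 1:
                   J          E          M
  init       0.03442      2.959      0.108
  Δ         -0.02184    0.01456   0.007281
  eq         0.01258      2.974     0.1153
  solve Keq expr → x = 0.007281; check Q = 5.1240e+05
Then add 0.05183 M of M.
Step 2:
                   J          E          M
  init       0.01258      2.974     0.1671
  Δ         0.001638  -0.001092 -5.4598e-04
  eq         0.01421      2.972     0.1666
  solve Keq expr → x = -5.4598e-04; check Q = 5.1240e+05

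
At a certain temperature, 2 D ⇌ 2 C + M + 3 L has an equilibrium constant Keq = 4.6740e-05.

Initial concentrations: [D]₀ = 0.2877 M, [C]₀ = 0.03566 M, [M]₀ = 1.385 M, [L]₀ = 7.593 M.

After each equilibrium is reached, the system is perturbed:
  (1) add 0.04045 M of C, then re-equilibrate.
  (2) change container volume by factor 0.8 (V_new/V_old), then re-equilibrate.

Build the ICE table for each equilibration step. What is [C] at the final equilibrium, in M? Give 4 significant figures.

Q₀ = 9.315 vs Keq = 4.6740e-05 ⇒ Q>K, reverse
Step 1:
                    D           C           M           L
  Initial      0.2877     0.03566       1.385       7.593
  Change      0.03557    -0.03557    -0.01778    -0.05335
  Equil        0.3233  9.1298e-05       1.367        7.54
  solve Keq expr → x = -0.01778; check Q = 4.6740e-05
Then add 0.04045 M of C.
Step 2:
                    D           C           M           L
  Initial      0.3233     0.04054       1.367        7.54
  Change      0.04044    -0.04044    -0.02022    -0.06065
  Equil        0.3637  1.0475e-04       1.347       7.479
  solve Keq expr → x = -0.02022; check Q = 4.6740e-05
Then change container volume by factor 0.8 (V_new/V_old).
Step 3:
                    D           C           M           L
  Initial      0.4546  1.3094e-04       1.684       9.349
  Change   4.7126e-05 -4.7126e-05 -2.3563e-05 -7.0690e-05
  Equil        0.4547  8.3809e-05       1.684       9.349
  solve Keq expr → x = -2.3563e-05; check Q = 4.6740e-05

[C]_eq = 8.3809e-05 M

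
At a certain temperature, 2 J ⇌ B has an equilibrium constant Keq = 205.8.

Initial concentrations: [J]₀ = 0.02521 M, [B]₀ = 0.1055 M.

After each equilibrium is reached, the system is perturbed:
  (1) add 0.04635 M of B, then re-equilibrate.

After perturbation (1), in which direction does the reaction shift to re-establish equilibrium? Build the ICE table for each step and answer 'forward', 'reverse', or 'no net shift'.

Direction: reverse

Q₀ = 166 vs Keq = 205.8 ⇒ Q<K, forward
Step 1:
                    J           B
  I           0.02521      0.1055
  C         -0.002438    0.001219
  E           0.02277      0.1067
  solve Keq expr → x = 0.001219; check Q = 205.8
Then add 0.04635 M of B.
Step 2:
                    J           B
  I           0.02277      0.1531
  C          0.004308   -0.002154
  E           0.02708      0.1509
  solve Keq expr → x = -0.002154; check Q = 205.8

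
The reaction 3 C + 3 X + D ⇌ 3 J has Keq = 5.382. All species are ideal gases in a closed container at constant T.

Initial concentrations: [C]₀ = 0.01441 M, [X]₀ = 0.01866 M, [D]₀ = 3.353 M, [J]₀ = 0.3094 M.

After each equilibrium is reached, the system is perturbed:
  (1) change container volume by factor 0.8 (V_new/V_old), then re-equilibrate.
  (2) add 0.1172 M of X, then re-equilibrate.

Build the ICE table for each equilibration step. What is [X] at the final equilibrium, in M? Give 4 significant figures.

Q₀ = 4.5436e+08 vs Keq = 5.382 ⇒ Q>K, reverse
Step 1:
                   C          X          D          J
  Initial    0.01441    0.01866      3.353     0.3094
  Change      0.1932     0.1932    0.06442    -0.1932
  Equil       0.2077     0.2119      3.417     0.1162
  solve Keq expr → x = -0.06442; check Q = 5.382
Then change container volume by factor 0.8 (V_new/V_old).
Step 2:
                   C          X          D          J
  Initial     0.2596     0.2649      4.272     0.1452
  Change    -0.02065   -0.02065  -0.006882    0.02065
  Equil       0.2389     0.2442      4.265     0.1658
  solve Keq expr → x = 0.006882; check Q = 5.382
Then add 0.1172 M of X.
Step 3:
                   C          X          D          J
  Initial     0.2389     0.3614      4.265     0.1658
  Change    -0.03031   -0.03031    -0.0101    0.03031
  Equil       0.2086     0.3311      4.255     0.1962
  solve Keq expr → x = 0.0101; check Q = 5.382

[X]_eq = 0.3311 M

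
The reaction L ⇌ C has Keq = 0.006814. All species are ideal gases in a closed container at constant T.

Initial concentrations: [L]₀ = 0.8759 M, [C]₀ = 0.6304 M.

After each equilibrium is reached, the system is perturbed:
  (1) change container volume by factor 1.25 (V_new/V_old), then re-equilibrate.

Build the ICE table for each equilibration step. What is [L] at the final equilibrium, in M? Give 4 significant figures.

Q₀ = 0.7197 vs Keq = 0.006814 ⇒ Q>K, reverse
Step 1:
                   L          C
  init        0.8759     0.6304
  Δ           0.6202    -0.6202
  eq           1.496    0.01019
  solve Keq expr → x = -0.6202; check Q = 0.006814
Then change container volume by factor 1.25 (V_new/V_old).
Step 2:
                   L          C
  init         1.197   0.008156
  Δ                0          0
  eq           1.197   0.008156
  solve Keq expr → x = 0; check Q = 0.006814

[L]_eq = 1.197 M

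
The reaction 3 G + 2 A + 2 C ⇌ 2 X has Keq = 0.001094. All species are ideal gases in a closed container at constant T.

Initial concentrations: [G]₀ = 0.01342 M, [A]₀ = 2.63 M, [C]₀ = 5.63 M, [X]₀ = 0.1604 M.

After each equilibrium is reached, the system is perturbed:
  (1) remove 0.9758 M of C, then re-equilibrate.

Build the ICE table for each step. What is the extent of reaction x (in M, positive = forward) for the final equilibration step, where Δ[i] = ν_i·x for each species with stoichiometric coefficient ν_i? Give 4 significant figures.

Q₀ = 48.55 vs Keq = 0.001094 ⇒ Q>K, reverse
Step 1:
                  G         A         C         X
  I         0.01342      2.63      5.63    0.1604
  C           0.176    0.1173    0.1173   -0.1173
  E          0.1894     2.747     5.747   0.04306
  solve Keq expr → x = -0.05867; check Q = 0.001094
Then remove 0.9758 M of C.
Step 2:
                  G         A         C         X
  I          0.1894     2.747     4.772   0.04306
  C         0.00756   0.00504   0.00504  -0.00504
  E           0.197     2.752     4.777   0.03802
  solve Keq expr → x = -0.00252; check Q = 0.001094

x = -0.00252 M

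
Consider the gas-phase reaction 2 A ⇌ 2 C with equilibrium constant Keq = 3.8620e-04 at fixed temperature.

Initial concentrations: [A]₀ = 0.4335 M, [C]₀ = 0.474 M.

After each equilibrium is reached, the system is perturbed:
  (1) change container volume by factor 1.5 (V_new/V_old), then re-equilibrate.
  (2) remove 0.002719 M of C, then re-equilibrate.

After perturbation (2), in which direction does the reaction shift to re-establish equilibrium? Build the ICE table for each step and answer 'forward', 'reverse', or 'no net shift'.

Direction: forward

Q₀ = 1.196 vs Keq = 3.8620e-04 ⇒ Q>K, reverse
Step 1:
                    A           C
  init         0.4335       0.474
  Δ            0.4565     -0.4565
  eq             0.89     0.01749
  solve Keq expr → x = -0.2283; check Q = 3.8620e-04
Then change container volume by factor 1.5 (V_new/V_old).
Step 2:
                    A           C
  init         0.5933     0.01166
  Δ                 0           0
  eq           0.5933     0.01166
  solve Keq expr → x = 0; check Q = 3.8620e-04
Then remove 0.002719 M of C.
Step 3:
                    A           C
  init         0.5933    0.008941
  Δ         -0.002667    0.002667
  eq           0.5907     0.01161
  solve Keq expr → x = 0.001333; check Q = 3.8620e-04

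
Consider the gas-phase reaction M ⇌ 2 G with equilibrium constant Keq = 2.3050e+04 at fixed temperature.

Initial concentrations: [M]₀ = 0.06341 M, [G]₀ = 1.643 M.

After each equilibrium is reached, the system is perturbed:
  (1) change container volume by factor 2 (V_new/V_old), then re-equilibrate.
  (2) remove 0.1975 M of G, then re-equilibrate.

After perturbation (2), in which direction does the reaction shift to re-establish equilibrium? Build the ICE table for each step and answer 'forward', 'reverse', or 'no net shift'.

Direction: forward

Q₀ = 42.57 vs Keq = 2.3050e+04 ⇒ Q<K, forward
Step 1:
                   M          G
  init       0.06341      1.643
  Δ         -0.06327     0.1265
  eq      1.3585e-04       1.77
  solve Keq expr → x = 0.06327; check Q = 2.3050e+04
Then change container volume by factor 2 (V_new/V_old).
Step 2:
                   M          G
  init    6.7924e-05     0.8848
  Δ       -3.3957e-05 6.7914e-05
  eq      3.3967e-05     0.8848
  solve Keq expr → x = 3.3957e-05; check Q = 2.3050e+04
Then remove 0.1975 M of G.
Step 3:
                   M          G
  init    3.3967e-05     0.6873
  Δ       -1.3469e-05 2.6939e-05
  eq      2.0498e-05     0.6874
  solve Keq expr → x = 1.3469e-05; check Q = 2.3050e+04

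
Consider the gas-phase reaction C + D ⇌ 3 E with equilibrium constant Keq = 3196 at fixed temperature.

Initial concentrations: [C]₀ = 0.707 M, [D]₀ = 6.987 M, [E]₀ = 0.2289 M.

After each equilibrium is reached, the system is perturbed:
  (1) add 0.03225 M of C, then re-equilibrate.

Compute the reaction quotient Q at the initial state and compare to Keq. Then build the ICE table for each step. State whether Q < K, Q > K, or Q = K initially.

Q₀ = 0.002428; Q < K (proceeds forward)

Q₀ = 0.002428 vs Keq = 3196 ⇒ Q<K, forward
Step 1:
                    C           D           E
  init          0.707       6.987      0.2289
  Δ           -0.7064     -0.7064       2.119
  eq       6.4486e-04       6.281       2.348
  solve Keq expr → x = 0.7064; check Q = 3196
Then add 0.03225 M of C.
Step 2:
                    C           D           E
  init        0.03289       6.281       2.348
  Δ          -0.03216    -0.03216     0.09649
  eq       7.3142e-04       6.248       2.444
  solve Keq expr → x = 0.03216; check Q = 3196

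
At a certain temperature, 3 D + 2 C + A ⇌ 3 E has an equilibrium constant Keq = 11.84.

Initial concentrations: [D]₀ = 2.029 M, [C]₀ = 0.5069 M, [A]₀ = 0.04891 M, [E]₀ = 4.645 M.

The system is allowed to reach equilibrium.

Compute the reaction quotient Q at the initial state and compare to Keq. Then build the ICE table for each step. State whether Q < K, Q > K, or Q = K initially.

Q₀ = 954.7; Q > K (proceeds reverse)

Q₀ = 954.7 vs Keq = 11.84 ⇒ Q>K, reverse
Step 1:
                   D          C          A          E
  Initial      2.029     0.5069    0.04891      4.645
  Change      0.6893     0.4595     0.2298    -0.6893
  Equil        2.718     0.9664     0.2787      3.956
  solve Keq expr → x = -0.2298; check Q = 11.84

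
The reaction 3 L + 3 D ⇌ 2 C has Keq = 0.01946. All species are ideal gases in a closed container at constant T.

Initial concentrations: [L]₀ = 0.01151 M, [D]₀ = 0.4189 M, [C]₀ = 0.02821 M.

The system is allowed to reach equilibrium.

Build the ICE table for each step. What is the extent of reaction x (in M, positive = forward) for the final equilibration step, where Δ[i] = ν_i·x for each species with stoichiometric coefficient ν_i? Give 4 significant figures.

x = -0.01384 M

Q₀ = 7100 vs Keq = 0.01946 ⇒ Q>K, reverse
Step 1:
                    L           D           C
  init        0.01151      0.4189     0.02821
  Δ           0.04152     0.04152    -0.02768
  eq          0.05303      0.4604  5.3216e-04
  solve Keq expr → x = -0.01384; check Q = 0.01946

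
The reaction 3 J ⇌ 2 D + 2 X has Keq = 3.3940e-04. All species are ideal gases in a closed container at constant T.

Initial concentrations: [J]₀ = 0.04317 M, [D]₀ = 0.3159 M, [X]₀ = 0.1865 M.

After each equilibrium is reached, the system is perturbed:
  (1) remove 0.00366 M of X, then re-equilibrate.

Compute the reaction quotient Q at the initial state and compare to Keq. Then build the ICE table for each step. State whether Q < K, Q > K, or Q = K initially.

Q₀ = 43.14; Q > K (proceeds reverse)

Q₀ = 43.14 vs Keq = 3.3940e-04 ⇒ Q>K, reverse
Step 1:
                  J         D         X
  I         0.04317    0.3159    0.1865
  C          0.2503   -0.1669   -0.1669
  E          0.2934     0.149   0.01965
  solve Keq expr → x = -0.08343; check Q = 3.3940e-04
Then remove 0.00366 M of X.
Step 2:
                  J         D         X
  I          0.2934     0.149   0.01599
  C         -0.0043  0.002867  0.002867
  E          0.2891    0.1519   0.01886
  solve Keq expr → x = 0.001433; check Q = 3.3940e-04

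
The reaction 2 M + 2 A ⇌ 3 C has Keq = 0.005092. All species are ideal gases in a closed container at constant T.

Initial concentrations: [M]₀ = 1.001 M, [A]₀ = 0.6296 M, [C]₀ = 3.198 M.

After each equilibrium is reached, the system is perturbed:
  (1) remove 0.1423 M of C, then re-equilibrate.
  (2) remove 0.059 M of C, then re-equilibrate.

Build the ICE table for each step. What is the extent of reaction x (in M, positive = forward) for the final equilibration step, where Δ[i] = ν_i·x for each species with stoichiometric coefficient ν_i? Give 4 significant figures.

Q₀ = 82.35 vs Keq = 0.005092 ⇒ Q>K, reverse
Step 1:
                   M          A          C
  I            1.001     0.6296      3.198
  C            1.734      1.734     -2.601
  E            2.735      2.364      0.597
  solve Keq expr → x = -0.867; check Q = 0.005092
Then remove 0.1423 M of C.
Step 2:
                   M          A          C
  I            2.735      2.364     0.4547
  C         -0.07852   -0.07852     0.1178
  E            2.656      2.285     0.5725
  solve Keq expr → x = 0.03926; check Q = 0.005092
Then remove 0.059 M of C.
Step 3:
                   M          A          C
  I            2.656      2.285     0.5135
  C          -0.0326    -0.0326    0.04889
  E            2.624      2.252     0.5624
  solve Keq expr → x = 0.0163; check Q = 0.005092

x = 0.0163 M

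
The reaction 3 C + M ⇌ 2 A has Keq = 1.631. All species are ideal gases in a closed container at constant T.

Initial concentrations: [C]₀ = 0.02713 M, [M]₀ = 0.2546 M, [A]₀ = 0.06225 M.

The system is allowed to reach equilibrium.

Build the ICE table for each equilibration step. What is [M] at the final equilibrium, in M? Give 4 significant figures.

Q₀ = 762.2 vs Keq = 1.631 ⇒ Q>K, reverse
Step 1:
                    C           M           A
  I           0.02713      0.2546     0.06225
  C           0.06515     0.02172    -0.04343
  E           0.09228      0.2763     0.01882
  solve Keq expr → x = -0.02172; check Q = 1.631

[M]_eq = 0.2763 M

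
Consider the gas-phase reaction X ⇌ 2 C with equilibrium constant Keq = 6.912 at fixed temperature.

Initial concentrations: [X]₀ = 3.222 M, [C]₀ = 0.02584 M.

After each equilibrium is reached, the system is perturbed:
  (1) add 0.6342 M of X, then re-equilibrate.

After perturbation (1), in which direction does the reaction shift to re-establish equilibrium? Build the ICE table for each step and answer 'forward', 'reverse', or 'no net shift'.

Direction: forward

Q₀ = 2.0723e-04 vs Keq = 6.912 ⇒ Q<K, forward
Step 1:
                    X           C
  init          3.222     0.02584
  Δ             -1.64       3.281
  eq            1.582       3.306
  solve Keq expr → x = 1.64; check Q = 6.912
Then add 0.6342 M of X.
Step 2:
                    X           C
  init          2.216       3.306
  Δ            -0.209       0.418
  eq            2.007       3.724
  solve Keq expr → x = 0.209; check Q = 6.912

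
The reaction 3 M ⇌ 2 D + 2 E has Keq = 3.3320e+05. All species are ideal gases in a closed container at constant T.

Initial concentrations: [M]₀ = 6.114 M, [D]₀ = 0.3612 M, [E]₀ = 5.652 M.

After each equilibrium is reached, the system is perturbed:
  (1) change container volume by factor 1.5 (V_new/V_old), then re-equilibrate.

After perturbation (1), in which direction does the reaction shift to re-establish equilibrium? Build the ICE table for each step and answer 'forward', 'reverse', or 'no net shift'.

Direction: forward

Q₀ = 0.01824 vs Keq = 3.3320e+05 ⇒ Q<K, forward
Step 1:
                  M         D         E
  I           6.114    0.3612     5.652
  C          -5.941     3.961     3.961
  E           0.173     4.322     9.613
  solve Keq expr → x = 1.98; check Q = 3.3320e+05
Then change container volume by factor 1.5 (V_new/V_old).
Step 2:
                  M         D         E
  I          0.1153     2.881     6.408
  C        -0.01426  0.009507  0.009507
  E          0.1011     2.891     6.418
  solve Keq expr → x = 0.004754; check Q = 3.3320e+05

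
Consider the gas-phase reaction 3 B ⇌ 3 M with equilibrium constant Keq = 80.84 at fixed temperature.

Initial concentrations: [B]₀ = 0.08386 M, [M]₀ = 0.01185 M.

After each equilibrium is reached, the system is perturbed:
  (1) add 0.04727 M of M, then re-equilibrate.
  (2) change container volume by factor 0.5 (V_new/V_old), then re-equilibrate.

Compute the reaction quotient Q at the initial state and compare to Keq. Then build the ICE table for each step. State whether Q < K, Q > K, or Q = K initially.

Q₀ = 0.002822 vs Keq = 80.84 ⇒ Q<K, forward
Step 1:
                    B           M
  init        0.08386     0.01185
  Δ          -0.06588     0.06588
  eq          0.01798     0.07773
  solve Keq expr → x = 0.02196; check Q = 80.84
Then add 0.04727 M of M.
Step 2:
                    B           M
  init        0.01798       0.125
  Δ          0.008879   -0.008879
  eq          0.02686      0.1161
  solve Keq expr → x = -0.00296; check Q = 80.84
Then change container volume by factor 0.5 (V_new/V_old).
Step 3:
                    B           M
  init        0.05371      0.2322
  Δ                 0           0
  eq          0.05371      0.2322
  solve Keq expr → x = 0; check Q = 80.84

Q₀ = 0.002822; Q < K (proceeds forward)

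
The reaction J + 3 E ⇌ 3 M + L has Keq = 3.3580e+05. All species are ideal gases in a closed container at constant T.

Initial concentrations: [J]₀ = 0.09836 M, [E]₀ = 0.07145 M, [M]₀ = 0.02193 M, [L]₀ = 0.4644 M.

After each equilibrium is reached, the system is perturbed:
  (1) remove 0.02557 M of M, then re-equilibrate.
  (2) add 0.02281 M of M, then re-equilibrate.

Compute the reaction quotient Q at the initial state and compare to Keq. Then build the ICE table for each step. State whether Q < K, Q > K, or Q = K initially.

Q₀ = 0.1365 vs Keq = 3.3580e+05 ⇒ Q<K, forward
Step 1:
                  J         E         M         L
  Initial   0.09836   0.07145   0.02193    0.4644
  Change     -0.023  -0.06901   0.06901     0.023
  Equil     0.07536  0.002438   0.09094    0.4874
  solve Keq expr → x = 0.023; check Q = 3.3580e+05
Then remove 0.02557 M of M.
Step 2:
                  J         E         M         L
  Initial   0.07536  0.002438   0.06537    0.4874
  Change  -2.2186e-04 -6.6558e-04 6.6558e-04 2.2186e-04
  Equil     0.07513  0.001772   0.06604    0.4876
  solve Keq expr → x = 2.2186e-04; check Q = 3.3580e+05
Then add 0.02281 M of M.
Step 3:
                  J         E         M         L
  Initial   0.07513  0.001772   0.08885    0.4876
  Change  1.9793e-04 5.9380e-04 -5.9380e-04 -1.9793e-04
  Equil     0.07533  0.002366   0.08825    0.4874
  solve Keq expr → x = -1.9793e-04; check Q = 3.3580e+05

Q₀ = 0.1365; Q < K (proceeds forward)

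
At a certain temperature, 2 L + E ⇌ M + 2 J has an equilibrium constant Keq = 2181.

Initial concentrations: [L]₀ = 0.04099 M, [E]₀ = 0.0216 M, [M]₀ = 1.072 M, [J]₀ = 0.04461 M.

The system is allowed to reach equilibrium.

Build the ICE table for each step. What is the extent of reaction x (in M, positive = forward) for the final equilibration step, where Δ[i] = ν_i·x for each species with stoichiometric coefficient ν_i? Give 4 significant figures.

x = 0.01242 M

Q₀ = 58.78 vs Keq = 2181 ⇒ Q<K, forward
Step 1:
                  L         E         M         J
  init      0.04099    0.0216     1.072   0.04461
  Δ        -0.02483  -0.01242   0.01242   0.02483
  eq        0.01616  0.009184     1.084   0.06944
  solve Keq expr → x = 0.01242; check Q = 2181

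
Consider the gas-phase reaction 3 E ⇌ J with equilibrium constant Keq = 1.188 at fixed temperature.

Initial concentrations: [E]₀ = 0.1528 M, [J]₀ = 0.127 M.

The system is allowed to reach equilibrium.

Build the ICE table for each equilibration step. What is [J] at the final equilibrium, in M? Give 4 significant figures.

Q₀ = 35.6 vs Keq = 1.188 ⇒ Q>K, reverse
Step 1:
                  E         J
  I          0.1528     0.127
  C          0.2103  -0.07011
  E          0.3631   0.05689
  solve Keq expr → x = -0.07011; check Q = 1.188

[J]_eq = 0.05689 M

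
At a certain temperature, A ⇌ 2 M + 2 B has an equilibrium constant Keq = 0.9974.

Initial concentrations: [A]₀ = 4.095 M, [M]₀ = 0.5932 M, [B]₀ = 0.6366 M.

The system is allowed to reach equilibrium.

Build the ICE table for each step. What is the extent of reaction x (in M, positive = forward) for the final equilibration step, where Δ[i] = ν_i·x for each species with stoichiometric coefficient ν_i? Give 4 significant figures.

Q₀ = 0.03482 vs Keq = 0.9974 ⇒ Q<K, forward
Step 1:
                    A           M           B
  Initial       4.095      0.5932      0.6366
  Change      -0.3861      0.7721      0.7721
  Equil         3.709       1.365       1.409
  solve Keq expr → x = 0.3861; check Q = 0.9974

x = 0.3861 M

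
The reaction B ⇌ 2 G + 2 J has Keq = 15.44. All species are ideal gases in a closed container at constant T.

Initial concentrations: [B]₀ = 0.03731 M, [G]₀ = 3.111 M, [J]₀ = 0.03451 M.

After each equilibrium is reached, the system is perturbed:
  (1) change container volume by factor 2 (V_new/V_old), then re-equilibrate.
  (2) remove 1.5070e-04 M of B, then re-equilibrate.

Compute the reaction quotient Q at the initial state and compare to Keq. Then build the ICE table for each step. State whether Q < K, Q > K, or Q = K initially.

Q₀ = 0.3089 vs Keq = 15.44 ⇒ Q<K, forward
Step 1:
                    B           G           J
  I           0.03731       3.111     0.03451
  C          -0.03119     0.06238     0.06238
  E          0.006122       3.173     0.09689
  solve Keq expr → x = 0.03119; check Q = 15.44
Then change container volume by factor 2 (V_new/V_old).
Step 2:
                    B           G           J
  I          0.003061       1.587     0.04844
  C         -0.002589    0.005178    0.005178
  E        4.7189e-04       1.592     0.05362
  solve Keq expr → x = 0.002589; check Q = 15.44
Then remove 1.5070e-04 M of B.
Step 3:
                    B           G           J
  I        3.2119e-04       1.592     0.05362
  C        1.4542e-04 -2.9085e-04 -2.9085e-04
  E        4.6661e-04       1.592     0.05333
  solve Keq expr → x = -1.4542e-04; check Q = 15.44

Q₀ = 0.3089; Q < K (proceeds forward)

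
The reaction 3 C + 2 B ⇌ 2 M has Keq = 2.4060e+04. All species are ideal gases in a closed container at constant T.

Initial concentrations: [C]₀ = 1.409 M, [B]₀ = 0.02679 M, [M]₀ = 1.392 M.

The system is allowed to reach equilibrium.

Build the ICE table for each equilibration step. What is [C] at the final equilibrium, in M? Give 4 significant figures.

Q₀ = 965.2 vs Keq = 2.4060e+04 ⇒ Q<K, forward
Step 1:
                    C           B           M
  I             1.409     0.02679       1.392
  C          -0.03173    -0.02115     0.02115
  E             1.377    0.005637       1.413
  solve Keq expr → x = 0.01058; check Q = 2.4060e+04

[C]_eq = 1.377 M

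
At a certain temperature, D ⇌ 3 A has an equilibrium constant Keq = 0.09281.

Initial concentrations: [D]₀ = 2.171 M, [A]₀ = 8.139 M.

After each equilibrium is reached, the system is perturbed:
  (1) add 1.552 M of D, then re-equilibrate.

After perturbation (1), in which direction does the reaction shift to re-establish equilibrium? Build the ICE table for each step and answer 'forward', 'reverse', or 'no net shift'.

Q₀ = 248.3 vs Keq = 0.09281 ⇒ Q>K, reverse
Step 1:
                   D          A
  Initial      2.171      8.139
  Change       2.461     -7.384
  Equil        4.632     0.7547
  solve Keq expr → x = -2.461; check Q = 0.09281
Then add 1.552 M of D.
Step 2:
                   D          A
  Initial      6.184     0.7547
  Change    -0.02506    0.07519
  Equil        6.159     0.8299
  solve Keq expr → x = 0.02506; check Q = 0.09281

Direction: forward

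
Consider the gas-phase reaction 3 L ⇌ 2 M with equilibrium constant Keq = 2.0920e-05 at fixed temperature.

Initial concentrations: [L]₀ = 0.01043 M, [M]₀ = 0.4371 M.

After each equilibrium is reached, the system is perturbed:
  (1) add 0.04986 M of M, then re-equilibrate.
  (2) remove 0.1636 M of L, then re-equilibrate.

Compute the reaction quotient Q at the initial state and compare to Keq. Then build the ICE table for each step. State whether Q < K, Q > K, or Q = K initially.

Q₀ = 1.6839e+05; Q > K (proceeds reverse)

Q₀ = 1.6839e+05 vs Keq = 2.0920e-05 ⇒ Q>K, reverse
Step 1:
                  L         M
  I         0.01043    0.4371
  C           0.652   -0.4346
  E          0.6624  0.002466
  solve Keq expr → x = -0.2173; check Q = 2.0920e-05
Then add 0.04986 M of M.
Step 2:
                  L         M
  I          0.6624   0.05233
  C         0.07415  -0.04943
  E          0.7365  0.002891
  solve Keq expr → x = -0.02472; check Q = 2.0920e-05
Then remove 0.1636 M of L.
Step 3:
                  L         M
  I          0.5729  0.002891
  C        0.001351 -9.0060e-04
  E          0.5743  0.001991
  solve Keq expr → x = -4.5030e-04; check Q = 2.0920e-05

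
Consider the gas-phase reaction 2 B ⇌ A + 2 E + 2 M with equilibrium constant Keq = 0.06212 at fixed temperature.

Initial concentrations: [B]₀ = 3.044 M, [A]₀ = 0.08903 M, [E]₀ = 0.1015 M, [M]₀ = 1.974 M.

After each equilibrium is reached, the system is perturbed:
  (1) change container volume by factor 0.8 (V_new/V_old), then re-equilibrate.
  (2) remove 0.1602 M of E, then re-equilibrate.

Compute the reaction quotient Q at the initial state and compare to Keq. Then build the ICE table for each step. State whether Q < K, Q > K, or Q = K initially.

Q₀ = 3.8572e-04; Q < K (proceeds forward)

Q₀ = 3.8572e-04 vs Keq = 0.06212 ⇒ Q<K, forward
Step 1:
                   B          A          E          M
  Initial      3.044    0.08903     0.1015      1.974
  Change      -0.408      0.204      0.408      0.408
  Equil        2.636      0.293     0.5095      2.382
  solve Keq expr → x = 0.204; check Q = 0.06212
Then change container volume by factor 0.8 (V_new/V_old).
Step 2:
                   B          A          E          M
  Initial      3.295     0.3663     0.6369      2.978
  Change       0.108   -0.05399     -0.108     -0.108
  Equil        3.403     0.3123     0.5289       2.87
  solve Keq expr → x = -0.05399; check Q = 0.06212
Then remove 0.1602 M of E.
Step 3:
                   B          A          E          M
  Initial      3.403     0.3123     0.3687       2.87
  Change    -0.09497    0.04748    0.09497    0.09497
  Equil        3.308     0.3598     0.4637      2.964
  solve Keq expr → x = 0.04748; check Q = 0.06212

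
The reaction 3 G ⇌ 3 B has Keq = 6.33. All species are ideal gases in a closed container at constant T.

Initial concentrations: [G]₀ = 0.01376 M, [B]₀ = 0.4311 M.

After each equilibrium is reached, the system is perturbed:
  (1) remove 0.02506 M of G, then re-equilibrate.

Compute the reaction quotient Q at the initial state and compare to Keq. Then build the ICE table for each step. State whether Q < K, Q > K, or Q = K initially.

Q₀ = 3.0752e+04; Q > K (proceeds reverse)

Q₀ = 3.0752e+04 vs Keq = 6.33 ⇒ Q>K, reverse
Step 1:
                    G           B
  Initial     0.01376      0.4311
  Change       0.1423     -0.1423
  Equil        0.1561      0.2888
  solve Keq expr → x = -0.04745; check Q = 6.33
Then remove 0.02506 M of G.
Step 2:
                    G           B
  Initial       0.131      0.2888
  Change      0.01627    -0.01627
  Equil        0.1473      0.2725
  solve Keq expr → x = -0.005422; check Q = 6.33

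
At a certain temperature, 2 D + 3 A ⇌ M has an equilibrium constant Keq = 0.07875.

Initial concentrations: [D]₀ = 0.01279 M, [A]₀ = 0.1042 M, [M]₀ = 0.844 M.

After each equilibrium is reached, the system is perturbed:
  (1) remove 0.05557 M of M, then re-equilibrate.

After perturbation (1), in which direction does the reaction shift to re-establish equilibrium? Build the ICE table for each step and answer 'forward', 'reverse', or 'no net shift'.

Direction: forward

Q₀ = 4.5604e+06 vs Keq = 0.07875 ⇒ Q>K, reverse
Step 1:
                  D         A         M
  init      0.01279    0.1042     0.844
  Δ           1.005     1.507   -0.5025
  eq          1.018     1.612    0.3415
  solve Keq expr → x = -0.5025; check Q = 0.07875
Then remove 0.05557 M of M.
Step 2:
                  D         A         M
  init        1.018     1.612    0.2859
  Δ         -0.0272  -0.04081    0.0136
  eq         0.9906     1.571    0.2995
  solve Keq expr → x = 0.0136; check Q = 0.07875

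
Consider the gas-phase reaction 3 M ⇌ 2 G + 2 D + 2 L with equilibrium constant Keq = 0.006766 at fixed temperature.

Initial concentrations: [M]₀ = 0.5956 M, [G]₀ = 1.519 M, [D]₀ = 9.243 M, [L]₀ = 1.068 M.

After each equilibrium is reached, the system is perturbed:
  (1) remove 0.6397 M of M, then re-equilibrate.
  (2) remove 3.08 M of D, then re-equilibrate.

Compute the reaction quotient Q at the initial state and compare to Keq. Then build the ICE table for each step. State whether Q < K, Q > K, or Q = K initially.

Q₀ = 1064; Q > K (proceeds reverse)

Q₀ = 1064 vs Keq = 0.006766 ⇒ Q>K, reverse
Step 1:
                    M           G           D           L
  I            0.5956       1.519       9.243       1.068
  C             1.512      -1.008      -1.008      -1.008
  E             2.108      0.5108       8.235     0.05984
  solve Keq expr → x = -0.5041; check Q = 0.006766
Then remove 0.6397 M of M.
Step 2:
                    M           G           D           L
  I             1.468      0.5108       8.235     0.05984
  C           0.03321    -0.02214    -0.02214    -0.02214
  E             1.501      0.4887       8.213      0.0377
  solve Keq expr → x = -0.01107; check Q = 0.006766
Then remove 3.08 M of D.
Step 3:
                    M           G           D           L
  I             1.501      0.4887       5.133      0.0377
  C          -0.02789      0.0186      0.0186      0.0186
  E             1.473      0.5073       5.151      0.0563
  solve Keq expr → x = 0.009298; check Q = 0.006766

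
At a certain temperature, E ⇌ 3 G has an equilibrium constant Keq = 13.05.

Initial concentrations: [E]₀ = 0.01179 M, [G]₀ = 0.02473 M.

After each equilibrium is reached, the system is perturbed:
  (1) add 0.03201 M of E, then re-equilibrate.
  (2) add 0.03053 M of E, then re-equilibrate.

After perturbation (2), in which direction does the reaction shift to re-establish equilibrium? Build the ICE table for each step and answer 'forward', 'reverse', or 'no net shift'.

Q₀ = 0.001283 vs Keq = 13.05 ⇒ Q<K, forward
Step 1:
                    E           G
  I           0.01179     0.02473
  C          -0.01177     0.03532
  E        1.6593e-05     0.06005
  solve Keq expr → x = 0.01177; check Q = 13.05
Then add 0.03201 M of E.
Step 2:
                    E           G
  I           0.03203     0.06005
  C          -0.03174     0.09522
  E        2.8685e-04      0.1553
  solve Keq expr → x = 0.03174; check Q = 13.05
Then add 0.03053 M of E.
Step 3:
                    E           G
  I           0.03082      0.1553
  C           -0.0297      0.0891
  E          0.001118      0.2444
  solve Keq expr → x = 0.0297; check Q = 13.05

Direction: forward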